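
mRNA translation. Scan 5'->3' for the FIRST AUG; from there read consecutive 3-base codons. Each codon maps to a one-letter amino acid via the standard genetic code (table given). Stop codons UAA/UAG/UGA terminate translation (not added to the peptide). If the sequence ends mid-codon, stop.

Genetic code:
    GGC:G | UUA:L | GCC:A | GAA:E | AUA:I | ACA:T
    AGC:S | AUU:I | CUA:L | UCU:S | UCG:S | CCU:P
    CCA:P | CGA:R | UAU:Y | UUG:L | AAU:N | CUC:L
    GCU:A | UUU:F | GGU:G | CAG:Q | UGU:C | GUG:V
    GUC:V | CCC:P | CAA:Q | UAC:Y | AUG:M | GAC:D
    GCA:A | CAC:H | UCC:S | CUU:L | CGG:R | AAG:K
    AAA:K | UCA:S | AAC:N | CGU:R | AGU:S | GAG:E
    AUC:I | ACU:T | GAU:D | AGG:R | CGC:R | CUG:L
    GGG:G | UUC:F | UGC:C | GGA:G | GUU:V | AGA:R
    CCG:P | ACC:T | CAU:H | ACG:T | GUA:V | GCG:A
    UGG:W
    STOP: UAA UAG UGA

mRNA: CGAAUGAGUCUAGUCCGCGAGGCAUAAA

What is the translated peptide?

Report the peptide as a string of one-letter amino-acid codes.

start AUG at pos 3
pos 3: AUG -> M; peptide=M
pos 6: AGU -> S; peptide=MS
pos 9: CUA -> L; peptide=MSL
pos 12: GUC -> V; peptide=MSLV
pos 15: CGC -> R; peptide=MSLVR
pos 18: GAG -> E; peptide=MSLVRE
pos 21: GCA -> A; peptide=MSLVREA
pos 24: UAA -> STOP

Answer: MSLVREA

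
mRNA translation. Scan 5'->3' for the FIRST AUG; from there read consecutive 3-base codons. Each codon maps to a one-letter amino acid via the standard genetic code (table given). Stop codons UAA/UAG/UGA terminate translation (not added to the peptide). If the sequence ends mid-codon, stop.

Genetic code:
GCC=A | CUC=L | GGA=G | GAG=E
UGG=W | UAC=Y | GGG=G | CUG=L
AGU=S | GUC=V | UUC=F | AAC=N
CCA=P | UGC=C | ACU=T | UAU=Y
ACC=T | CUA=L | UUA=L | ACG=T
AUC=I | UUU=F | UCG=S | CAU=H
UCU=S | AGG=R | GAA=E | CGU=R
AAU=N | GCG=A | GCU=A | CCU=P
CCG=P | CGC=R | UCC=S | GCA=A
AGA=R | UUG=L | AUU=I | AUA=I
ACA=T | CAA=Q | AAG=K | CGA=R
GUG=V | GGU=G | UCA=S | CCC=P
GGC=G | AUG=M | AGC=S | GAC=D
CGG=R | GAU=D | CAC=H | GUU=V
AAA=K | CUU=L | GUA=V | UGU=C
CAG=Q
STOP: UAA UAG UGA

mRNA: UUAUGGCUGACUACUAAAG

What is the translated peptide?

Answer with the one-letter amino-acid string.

Answer: MADY

Derivation:
start AUG at pos 2
pos 2: AUG -> M; peptide=M
pos 5: GCU -> A; peptide=MA
pos 8: GAC -> D; peptide=MAD
pos 11: UAC -> Y; peptide=MADY
pos 14: UAA -> STOP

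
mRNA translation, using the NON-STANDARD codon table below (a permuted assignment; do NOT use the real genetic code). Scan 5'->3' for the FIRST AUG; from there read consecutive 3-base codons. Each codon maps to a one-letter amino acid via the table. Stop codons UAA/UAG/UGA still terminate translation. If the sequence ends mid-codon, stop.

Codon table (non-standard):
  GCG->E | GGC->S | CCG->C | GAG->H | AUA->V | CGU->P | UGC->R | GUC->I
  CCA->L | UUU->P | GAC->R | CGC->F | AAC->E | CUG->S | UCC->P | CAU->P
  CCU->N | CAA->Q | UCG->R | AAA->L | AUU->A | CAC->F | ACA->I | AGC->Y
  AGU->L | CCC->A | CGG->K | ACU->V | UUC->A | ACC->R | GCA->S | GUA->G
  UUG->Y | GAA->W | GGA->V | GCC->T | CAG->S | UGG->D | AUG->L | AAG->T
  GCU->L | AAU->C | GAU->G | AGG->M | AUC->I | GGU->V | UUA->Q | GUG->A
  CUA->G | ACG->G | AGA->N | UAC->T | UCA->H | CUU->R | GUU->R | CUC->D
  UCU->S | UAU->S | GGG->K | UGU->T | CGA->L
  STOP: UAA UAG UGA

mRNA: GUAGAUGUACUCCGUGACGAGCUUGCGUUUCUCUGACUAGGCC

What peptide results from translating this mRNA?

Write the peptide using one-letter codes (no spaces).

Answer: LTPAGYYPASR

Derivation:
start AUG at pos 4
pos 4: AUG -> L; peptide=L
pos 7: UAC -> T; peptide=LT
pos 10: UCC -> P; peptide=LTP
pos 13: GUG -> A; peptide=LTPA
pos 16: ACG -> G; peptide=LTPAG
pos 19: AGC -> Y; peptide=LTPAGY
pos 22: UUG -> Y; peptide=LTPAGYY
pos 25: CGU -> P; peptide=LTPAGYYP
pos 28: UUC -> A; peptide=LTPAGYYPA
pos 31: UCU -> S; peptide=LTPAGYYPAS
pos 34: GAC -> R; peptide=LTPAGYYPASR
pos 37: UAG -> STOP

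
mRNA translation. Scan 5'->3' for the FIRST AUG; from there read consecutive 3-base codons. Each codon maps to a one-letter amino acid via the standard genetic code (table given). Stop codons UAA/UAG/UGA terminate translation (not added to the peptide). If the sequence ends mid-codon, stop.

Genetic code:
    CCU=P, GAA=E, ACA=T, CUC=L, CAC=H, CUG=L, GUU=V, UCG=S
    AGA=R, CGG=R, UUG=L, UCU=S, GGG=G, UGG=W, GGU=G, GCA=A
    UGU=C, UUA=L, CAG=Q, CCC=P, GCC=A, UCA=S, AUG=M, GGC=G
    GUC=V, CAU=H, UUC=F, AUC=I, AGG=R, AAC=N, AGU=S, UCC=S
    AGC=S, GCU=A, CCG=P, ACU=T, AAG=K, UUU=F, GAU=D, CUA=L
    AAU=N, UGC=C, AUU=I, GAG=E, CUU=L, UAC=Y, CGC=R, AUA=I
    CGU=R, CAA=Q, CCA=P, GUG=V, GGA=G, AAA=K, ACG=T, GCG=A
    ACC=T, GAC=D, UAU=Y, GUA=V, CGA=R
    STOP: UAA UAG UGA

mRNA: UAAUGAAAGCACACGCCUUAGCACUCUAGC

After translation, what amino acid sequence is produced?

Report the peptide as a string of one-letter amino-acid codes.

start AUG at pos 2
pos 2: AUG -> M; peptide=M
pos 5: AAA -> K; peptide=MK
pos 8: GCA -> A; peptide=MKA
pos 11: CAC -> H; peptide=MKAH
pos 14: GCC -> A; peptide=MKAHA
pos 17: UUA -> L; peptide=MKAHAL
pos 20: GCA -> A; peptide=MKAHALA
pos 23: CUC -> L; peptide=MKAHALAL
pos 26: UAG -> STOP

Answer: MKAHALAL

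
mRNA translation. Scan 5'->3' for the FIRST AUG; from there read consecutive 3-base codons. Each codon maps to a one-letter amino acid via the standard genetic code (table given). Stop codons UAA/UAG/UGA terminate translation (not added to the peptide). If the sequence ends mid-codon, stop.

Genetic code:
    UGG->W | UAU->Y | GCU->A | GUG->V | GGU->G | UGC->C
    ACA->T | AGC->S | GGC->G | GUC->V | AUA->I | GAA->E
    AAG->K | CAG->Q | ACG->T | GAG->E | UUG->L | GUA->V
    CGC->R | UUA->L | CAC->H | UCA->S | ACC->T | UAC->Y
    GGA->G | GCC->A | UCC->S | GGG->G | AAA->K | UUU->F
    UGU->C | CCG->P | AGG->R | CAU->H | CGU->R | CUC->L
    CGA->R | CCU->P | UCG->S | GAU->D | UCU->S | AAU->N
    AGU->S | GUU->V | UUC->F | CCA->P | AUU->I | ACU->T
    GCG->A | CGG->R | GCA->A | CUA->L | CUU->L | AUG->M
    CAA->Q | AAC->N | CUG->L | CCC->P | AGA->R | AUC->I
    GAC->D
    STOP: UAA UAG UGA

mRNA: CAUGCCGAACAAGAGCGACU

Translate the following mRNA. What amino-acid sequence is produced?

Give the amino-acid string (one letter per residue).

start AUG at pos 1
pos 1: AUG -> M; peptide=M
pos 4: CCG -> P; peptide=MP
pos 7: AAC -> N; peptide=MPN
pos 10: AAG -> K; peptide=MPNK
pos 13: AGC -> S; peptide=MPNKS
pos 16: GAC -> D; peptide=MPNKSD
pos 19: only 1 nt remain (<3), stop (end of mRNA)

Answer: MPNKSD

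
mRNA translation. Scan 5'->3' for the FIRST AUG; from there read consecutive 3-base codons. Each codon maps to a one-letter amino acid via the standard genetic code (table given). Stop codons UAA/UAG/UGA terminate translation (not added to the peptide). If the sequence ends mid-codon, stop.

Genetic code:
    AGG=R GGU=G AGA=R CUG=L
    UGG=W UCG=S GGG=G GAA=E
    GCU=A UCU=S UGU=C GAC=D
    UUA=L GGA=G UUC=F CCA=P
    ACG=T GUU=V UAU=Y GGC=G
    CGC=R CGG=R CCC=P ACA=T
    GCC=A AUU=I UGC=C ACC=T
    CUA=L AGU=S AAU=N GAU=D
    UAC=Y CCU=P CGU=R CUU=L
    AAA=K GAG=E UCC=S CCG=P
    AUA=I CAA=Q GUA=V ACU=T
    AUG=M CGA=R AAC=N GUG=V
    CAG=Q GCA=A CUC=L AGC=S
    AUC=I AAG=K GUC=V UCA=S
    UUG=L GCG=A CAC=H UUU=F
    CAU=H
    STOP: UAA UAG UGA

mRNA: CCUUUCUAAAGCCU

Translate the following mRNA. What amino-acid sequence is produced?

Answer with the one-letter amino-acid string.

no AUG start codon found

Answer: (empty: no AUG start codon)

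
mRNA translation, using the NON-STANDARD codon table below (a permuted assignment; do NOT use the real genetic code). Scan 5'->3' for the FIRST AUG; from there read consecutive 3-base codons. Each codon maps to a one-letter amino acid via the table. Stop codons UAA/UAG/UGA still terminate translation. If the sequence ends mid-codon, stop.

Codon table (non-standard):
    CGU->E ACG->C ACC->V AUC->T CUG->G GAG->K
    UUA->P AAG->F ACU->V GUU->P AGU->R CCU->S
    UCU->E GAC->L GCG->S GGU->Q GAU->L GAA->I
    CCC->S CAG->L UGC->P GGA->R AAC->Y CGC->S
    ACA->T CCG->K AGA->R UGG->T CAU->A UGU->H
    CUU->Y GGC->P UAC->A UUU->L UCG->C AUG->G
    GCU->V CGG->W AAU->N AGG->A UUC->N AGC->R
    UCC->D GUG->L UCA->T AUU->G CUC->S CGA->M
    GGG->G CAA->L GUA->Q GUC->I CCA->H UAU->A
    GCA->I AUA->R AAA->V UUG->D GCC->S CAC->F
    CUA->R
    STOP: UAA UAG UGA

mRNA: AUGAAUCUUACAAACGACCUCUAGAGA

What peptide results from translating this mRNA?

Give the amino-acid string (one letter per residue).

Answer: GNYTYLS

Derivation:
start AUG at pos 0
pos 0: AUG -> G; peptide=G
pos 3: AAU -> N; peptide=GN
pos 6: CUU -> Y; peptide=GNY
pos 9: ACA -> T; peptide=GNYT
pos 12: AAC -> Y; peptide=GNYTY
pos 15: GAC -> L; peptide=GNYTYL
pos 18: CUC -> S; peptide=GNYTYLS
pos 21: UAG -> STOP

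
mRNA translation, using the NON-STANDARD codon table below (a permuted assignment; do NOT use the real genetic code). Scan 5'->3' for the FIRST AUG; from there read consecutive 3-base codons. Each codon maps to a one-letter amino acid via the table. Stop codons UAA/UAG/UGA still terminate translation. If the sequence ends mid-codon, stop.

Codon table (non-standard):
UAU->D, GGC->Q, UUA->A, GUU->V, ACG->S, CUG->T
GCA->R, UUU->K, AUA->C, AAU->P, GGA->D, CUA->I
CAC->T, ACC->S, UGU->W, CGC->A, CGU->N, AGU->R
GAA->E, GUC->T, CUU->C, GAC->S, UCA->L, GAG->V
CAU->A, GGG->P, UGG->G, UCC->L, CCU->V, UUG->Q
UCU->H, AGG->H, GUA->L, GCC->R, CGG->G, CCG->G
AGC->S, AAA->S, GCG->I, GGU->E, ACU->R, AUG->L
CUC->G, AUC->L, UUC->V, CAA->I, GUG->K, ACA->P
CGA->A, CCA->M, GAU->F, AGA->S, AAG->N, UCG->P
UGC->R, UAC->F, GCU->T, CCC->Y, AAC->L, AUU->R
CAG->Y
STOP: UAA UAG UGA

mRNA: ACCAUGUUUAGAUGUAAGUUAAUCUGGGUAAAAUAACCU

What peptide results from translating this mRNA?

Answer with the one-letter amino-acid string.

Answer: LKSWNALGLS

Derivation:
start AUG at pos 3
pos 3: AUG -> L; peptide=L
pos 6: UUU -> K; peptide=LK
pos 9: AGA -> S; peptide=LKS
pos 12: UGU -> W; peptide=LKSW
pos 15: AAG -> N; peptide=LKSWN
pos 18: UUA -> A; peptide=LKSWNA
pos 21: AUC -> L; peptide=LKSWNAL
pos 24: UGG -> G; peptide=LKSWNALG
pos 27: GUA -> L; peptide=LKSWNALGL
pos 30: AAA -> S; peptide=LKSWNALGLS
pos 33: UAA -> STOP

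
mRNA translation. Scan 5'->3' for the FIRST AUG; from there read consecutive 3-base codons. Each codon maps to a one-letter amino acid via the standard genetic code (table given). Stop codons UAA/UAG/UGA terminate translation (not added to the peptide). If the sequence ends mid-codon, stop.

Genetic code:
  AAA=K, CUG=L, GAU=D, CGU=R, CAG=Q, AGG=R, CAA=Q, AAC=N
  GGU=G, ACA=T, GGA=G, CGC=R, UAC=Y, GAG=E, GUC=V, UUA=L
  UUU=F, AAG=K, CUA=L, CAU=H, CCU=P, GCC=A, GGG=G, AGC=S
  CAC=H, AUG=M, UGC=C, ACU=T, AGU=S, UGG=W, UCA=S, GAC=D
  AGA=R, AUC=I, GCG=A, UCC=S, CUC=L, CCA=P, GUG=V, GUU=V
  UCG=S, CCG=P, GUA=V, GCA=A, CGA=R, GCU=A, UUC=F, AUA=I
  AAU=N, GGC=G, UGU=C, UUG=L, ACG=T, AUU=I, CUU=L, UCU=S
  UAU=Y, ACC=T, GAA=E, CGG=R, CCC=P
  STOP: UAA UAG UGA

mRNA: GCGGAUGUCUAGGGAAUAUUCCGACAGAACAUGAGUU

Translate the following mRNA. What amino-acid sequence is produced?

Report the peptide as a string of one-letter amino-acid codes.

Answer: MSREYSDRT

Derivation:
start AUG at pos 4
pos 4: AUG -> M; peptide=M
pos 7: UCU -> S; peptide=MS
pos 10: AGG -> R; peptide=MSR
pos 13: GAA -> E; peptide=MSRE
pos 16: UAU -> Y; peptide=MSREY
pos 19: UCC -> S; peptide=MSREYS
pos 22: GAC -> D; peptide=MSREYSD
pos 25: AGA -> R; peptide=MSREYSDR
pos 28: ACA -> T; peptide=MSREYSDRT
pos 31: UGA -> STOP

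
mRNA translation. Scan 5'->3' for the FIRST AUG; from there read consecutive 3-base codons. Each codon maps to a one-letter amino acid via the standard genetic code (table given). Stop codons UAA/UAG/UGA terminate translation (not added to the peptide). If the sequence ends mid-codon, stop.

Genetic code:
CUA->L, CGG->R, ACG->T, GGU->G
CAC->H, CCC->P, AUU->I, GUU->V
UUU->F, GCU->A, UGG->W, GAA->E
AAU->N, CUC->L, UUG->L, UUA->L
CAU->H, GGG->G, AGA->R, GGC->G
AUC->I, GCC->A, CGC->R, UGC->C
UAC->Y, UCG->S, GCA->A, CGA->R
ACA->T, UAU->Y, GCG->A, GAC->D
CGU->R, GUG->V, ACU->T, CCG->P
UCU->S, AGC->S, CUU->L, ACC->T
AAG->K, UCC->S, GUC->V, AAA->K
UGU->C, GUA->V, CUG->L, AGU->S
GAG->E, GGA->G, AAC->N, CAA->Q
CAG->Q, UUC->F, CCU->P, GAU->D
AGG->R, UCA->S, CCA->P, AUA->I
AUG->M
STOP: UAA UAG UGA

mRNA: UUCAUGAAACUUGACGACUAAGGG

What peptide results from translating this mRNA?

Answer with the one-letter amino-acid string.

Answer: MKLDD

Derivation:
start AUG at pos 3
pos 3: AUG -> M; peptide=M
pos 6: AAA -> K; peptide=MK
pos 9: CUU -> L; peptide=MKL
pos 12: GAC -> D; peptide=MKLD
pos 15: GAC -> D; peptide=MKLDD
pos 18: UAA -> STOP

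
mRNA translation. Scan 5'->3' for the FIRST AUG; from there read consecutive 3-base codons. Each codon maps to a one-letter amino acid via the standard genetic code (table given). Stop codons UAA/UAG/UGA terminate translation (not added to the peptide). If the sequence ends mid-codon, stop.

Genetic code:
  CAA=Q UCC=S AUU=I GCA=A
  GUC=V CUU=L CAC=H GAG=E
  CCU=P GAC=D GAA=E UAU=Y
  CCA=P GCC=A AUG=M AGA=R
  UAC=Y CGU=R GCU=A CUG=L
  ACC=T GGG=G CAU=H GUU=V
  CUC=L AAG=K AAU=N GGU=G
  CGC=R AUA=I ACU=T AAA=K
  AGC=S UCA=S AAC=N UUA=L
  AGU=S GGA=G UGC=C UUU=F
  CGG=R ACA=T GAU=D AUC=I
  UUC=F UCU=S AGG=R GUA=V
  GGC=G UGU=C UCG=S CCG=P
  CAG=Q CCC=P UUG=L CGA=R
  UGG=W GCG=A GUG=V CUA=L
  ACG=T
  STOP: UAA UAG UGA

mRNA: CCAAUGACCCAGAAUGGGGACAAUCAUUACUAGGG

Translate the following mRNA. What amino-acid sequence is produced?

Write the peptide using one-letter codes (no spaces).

Answer: MTQNGDNHY

Derivation:
start AUG at pos 3
pos 3: AUG -> M; peptide=M
pos 6: ACC -> T; peptide=MT
pos 9: CAG -> Q; peptide=MTQ
pos 12: AAU -> N; peptide=MTQN
pos 15: GGG -> G; peptide=MTQNG
pos 18: GAC -> D; peptide=MTQNGD
pos 21: AAU -> N; peptide=MTQNGDN
pos 24: CAU -> H; peptide=MTQNGDNH
pos 27: UAC -> Y; peptide=MTQNGDNHY
pos 30: UAG -> STOP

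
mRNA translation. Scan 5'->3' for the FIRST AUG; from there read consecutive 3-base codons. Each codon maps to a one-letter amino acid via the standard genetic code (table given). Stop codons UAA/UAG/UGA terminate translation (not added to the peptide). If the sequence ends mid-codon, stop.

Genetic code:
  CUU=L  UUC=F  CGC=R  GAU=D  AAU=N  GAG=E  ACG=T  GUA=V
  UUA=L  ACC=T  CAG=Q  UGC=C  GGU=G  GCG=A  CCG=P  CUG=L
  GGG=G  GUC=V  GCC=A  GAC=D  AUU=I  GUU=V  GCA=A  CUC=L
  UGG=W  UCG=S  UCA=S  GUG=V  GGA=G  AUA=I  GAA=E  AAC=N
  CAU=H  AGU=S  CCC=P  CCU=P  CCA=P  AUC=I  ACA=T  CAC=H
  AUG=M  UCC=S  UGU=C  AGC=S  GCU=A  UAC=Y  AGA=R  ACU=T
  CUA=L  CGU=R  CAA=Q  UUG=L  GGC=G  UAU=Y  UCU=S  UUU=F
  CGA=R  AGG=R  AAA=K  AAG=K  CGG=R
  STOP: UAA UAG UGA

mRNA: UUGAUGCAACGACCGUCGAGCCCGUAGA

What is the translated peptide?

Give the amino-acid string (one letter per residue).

start AUG at pos 3
pos 3: AUG -> M; peptide=M
pos 6: CAA -> Q; peptide=MQ
pos 9: CGA -> R; peptide=MQR
pos 12: CCG -> P; peptide=MQRP
pos 15: UCG -> S; peptide=MQRPS
pos 18: AGC -> S; peptide=MQRPSS
pos 21: CCG -> P; peptide=MQRPSSP
pos 24: UAG -> STOP

Answer: MQRPSSP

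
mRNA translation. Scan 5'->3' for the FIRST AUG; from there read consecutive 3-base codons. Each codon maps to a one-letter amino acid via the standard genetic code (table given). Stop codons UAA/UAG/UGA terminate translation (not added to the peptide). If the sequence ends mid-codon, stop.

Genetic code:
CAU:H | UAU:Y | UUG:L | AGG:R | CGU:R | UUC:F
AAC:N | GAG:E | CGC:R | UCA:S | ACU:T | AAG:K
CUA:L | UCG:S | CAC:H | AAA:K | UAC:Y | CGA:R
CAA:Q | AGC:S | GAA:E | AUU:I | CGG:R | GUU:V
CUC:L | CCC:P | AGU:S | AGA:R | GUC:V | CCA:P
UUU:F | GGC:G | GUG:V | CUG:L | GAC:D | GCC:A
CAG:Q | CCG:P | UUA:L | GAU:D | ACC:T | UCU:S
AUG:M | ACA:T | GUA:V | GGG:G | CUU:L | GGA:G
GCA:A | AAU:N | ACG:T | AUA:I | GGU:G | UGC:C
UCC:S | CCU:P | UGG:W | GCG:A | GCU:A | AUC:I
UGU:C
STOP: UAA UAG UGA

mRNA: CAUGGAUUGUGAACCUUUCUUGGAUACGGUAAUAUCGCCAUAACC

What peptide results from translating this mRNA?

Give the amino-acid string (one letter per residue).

Answer: MDCEPFLDTVISP

Derivation:
start AUG at pos 1
pos 1: AUG -> M; peptide=M
pos 4: GAU -> D; peptide=MD
pos 7: UGU -> C; peptide=MDC
pos 10: GAA -> E; peptide=MDCE
pos 13: CCU -> P; peptide=MDCEP
pos 16: UUC -> F; peptide=MDCEPF
pos 19: UUG -> L; peptide=MDCEPFL
pos 22: GAU -> D; peptide=MDCEPFLD
pos 25: ACG -> T; peptide=MDCEPFLDT
pos 28: GUA -> V; peptide=MDCEPFLDTV
pos 31: AUA -> I; peptide=MDCEPFLDTVI
pos 34: UCG -> S; peptide=MDCEPFLDTVIS
pos 37: CCA -> P; peptide=MDCEPFLDTVISP
pos 40: UAA -> STOP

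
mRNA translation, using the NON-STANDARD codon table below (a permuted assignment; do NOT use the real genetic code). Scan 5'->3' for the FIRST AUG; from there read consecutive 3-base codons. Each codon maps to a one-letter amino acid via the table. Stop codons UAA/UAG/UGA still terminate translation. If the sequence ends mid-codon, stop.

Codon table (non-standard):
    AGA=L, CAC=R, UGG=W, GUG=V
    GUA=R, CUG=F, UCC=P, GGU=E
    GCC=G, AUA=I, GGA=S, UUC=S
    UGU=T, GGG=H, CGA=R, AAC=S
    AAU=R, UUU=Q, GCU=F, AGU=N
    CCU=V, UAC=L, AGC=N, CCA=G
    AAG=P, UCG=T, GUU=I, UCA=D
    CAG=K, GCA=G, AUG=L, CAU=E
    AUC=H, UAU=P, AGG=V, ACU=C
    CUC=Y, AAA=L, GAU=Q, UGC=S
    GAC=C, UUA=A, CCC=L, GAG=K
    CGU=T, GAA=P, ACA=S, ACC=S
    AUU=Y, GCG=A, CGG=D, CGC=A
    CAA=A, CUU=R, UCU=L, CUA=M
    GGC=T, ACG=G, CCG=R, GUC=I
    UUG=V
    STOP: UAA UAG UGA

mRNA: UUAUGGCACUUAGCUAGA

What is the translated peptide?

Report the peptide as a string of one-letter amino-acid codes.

start AUG at pos 2
pos 2: AUG -> L; peptide=L
pos 5: GCA -> G; peptide=LG
pos 8: CUU -> R; peptide=LGR
pos 11: AGC -> N; peptide=LGRN
pos 14: UAG -> STOP

Answer: LGRN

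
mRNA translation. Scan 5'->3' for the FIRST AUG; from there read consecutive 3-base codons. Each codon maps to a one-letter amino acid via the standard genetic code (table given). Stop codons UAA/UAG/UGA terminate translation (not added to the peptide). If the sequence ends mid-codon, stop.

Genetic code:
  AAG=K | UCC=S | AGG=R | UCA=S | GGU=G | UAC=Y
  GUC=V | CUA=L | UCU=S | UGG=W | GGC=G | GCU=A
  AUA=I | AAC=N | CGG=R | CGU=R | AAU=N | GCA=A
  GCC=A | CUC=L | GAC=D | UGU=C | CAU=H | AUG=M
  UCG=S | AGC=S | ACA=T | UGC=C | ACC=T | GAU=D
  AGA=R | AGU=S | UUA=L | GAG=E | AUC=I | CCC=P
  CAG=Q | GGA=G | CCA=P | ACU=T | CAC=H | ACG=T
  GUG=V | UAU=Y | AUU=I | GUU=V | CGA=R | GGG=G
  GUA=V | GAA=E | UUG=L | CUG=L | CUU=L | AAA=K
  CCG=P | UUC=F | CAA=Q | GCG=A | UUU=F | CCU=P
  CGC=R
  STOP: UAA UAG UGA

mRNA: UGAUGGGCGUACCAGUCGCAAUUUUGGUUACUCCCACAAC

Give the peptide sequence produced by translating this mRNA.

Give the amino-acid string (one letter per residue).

start AUG at pos 2
pos 2: AUG -> M; peptide=M
pos 5: GGC -> G; peptide=MG
pos 8: GUA -> V; peptide=MGV
pos 11: CCA -> P; peptide=MGVP
pos 14: GUC -> V; peptide=MGVPV
pos 17: GCA -> A; peptide=MGVPVA
pos 20: AUU -> I; peptide=MGVPVAI
pos 23: UUG -> L; peptide=MGVPVAIL
pos 26: GUU -> V; peptide=MGVPVAILV
pos 29: ACU -> T; peptide=MGVPVAILVT
pos 32: CCC -> P; peptide=MGVPVAILVTP
pos 35: ACA -> T; peptide=MGVPVAILVTPT
pos 38: only 2 nt remain (<3), stop (end of mRNA)

Answer: MGVPVAILVTPT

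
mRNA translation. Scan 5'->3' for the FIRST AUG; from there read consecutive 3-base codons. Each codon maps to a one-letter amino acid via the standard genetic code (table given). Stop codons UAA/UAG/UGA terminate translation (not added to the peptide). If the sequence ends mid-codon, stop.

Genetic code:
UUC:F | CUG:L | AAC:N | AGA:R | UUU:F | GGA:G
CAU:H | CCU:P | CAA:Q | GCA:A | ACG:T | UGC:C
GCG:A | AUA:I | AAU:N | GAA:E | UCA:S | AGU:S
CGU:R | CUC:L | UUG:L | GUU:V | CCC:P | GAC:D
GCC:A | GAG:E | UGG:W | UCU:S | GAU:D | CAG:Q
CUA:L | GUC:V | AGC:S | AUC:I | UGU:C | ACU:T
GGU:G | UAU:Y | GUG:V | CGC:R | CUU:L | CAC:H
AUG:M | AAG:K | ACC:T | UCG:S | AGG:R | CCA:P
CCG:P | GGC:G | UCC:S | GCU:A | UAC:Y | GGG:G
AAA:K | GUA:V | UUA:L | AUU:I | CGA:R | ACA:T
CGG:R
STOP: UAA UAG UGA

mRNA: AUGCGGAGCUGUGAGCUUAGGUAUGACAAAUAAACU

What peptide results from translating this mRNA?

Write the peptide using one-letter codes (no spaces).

start AUG at pos 0
pos 0: AUG -> M; peptide=M
pos 3: CGG -> R; peptide=MR
pos 6: AGC -> S; peptide=MRS
pos 9: UGU -> C; peptide=MRSC
pos 12: GAG -> E; peptide=MRSCE
pos 15: CUU -> L; peptide=MRSCEL
pos 18: AGG -> R; peptide=MRSCELR
pos 21: UAU -> Y; peptide=MRSCELRY
pos 24: GAC -> D; peptide=MRSCELRYD
pos 27: AAA -> K; peptide=MRSCELRYDK
pos 30: UAA -> STOP

Answer: MRSCELRYDK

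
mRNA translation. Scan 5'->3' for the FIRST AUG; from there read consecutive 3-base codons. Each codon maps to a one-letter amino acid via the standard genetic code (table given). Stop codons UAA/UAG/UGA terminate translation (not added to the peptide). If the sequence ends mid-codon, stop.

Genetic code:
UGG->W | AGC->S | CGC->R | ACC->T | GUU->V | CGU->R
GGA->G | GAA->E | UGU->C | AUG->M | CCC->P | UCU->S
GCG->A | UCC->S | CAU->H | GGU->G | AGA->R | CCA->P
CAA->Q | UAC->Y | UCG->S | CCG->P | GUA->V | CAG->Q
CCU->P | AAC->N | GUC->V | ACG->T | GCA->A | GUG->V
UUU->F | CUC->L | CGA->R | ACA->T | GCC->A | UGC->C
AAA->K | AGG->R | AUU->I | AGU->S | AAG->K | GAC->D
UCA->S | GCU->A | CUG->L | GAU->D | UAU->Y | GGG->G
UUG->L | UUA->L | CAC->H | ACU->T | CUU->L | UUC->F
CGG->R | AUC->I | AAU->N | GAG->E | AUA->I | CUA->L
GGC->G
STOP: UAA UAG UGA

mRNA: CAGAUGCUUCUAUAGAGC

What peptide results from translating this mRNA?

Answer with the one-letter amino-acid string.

start AUG at pos 3
pos 3: AUG -> M; peptide=M
pos 6: CUU -> L; peptide=ML
pos 9: CUA -> L; peptide=MLL
pos 12: UAG -> STOP

Answer: MLL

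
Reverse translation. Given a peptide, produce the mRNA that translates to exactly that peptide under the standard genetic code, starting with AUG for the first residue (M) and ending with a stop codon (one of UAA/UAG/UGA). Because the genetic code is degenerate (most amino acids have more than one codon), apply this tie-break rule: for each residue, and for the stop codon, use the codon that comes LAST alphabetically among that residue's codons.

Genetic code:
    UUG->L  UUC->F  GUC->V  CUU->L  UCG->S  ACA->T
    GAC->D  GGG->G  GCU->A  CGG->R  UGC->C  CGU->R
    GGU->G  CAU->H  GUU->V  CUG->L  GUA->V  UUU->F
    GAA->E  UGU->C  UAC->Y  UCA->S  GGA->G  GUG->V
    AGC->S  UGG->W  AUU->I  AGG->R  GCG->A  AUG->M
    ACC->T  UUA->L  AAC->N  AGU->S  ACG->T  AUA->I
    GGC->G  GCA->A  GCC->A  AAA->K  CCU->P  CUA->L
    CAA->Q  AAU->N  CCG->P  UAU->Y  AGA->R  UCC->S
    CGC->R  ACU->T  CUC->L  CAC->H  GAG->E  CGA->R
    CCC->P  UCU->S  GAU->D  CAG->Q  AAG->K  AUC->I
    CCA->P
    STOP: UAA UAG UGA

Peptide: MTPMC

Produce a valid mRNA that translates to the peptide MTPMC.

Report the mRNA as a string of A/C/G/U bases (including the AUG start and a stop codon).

residue 1: M -> AUG (start codon)
residue 2: T codons sorted = ACA,ACC,ACG,ACU -> pick last = ACU
residue 3: P codons sorted = CCA,CCC,CCG,CCU -> pick last = CCU
residue 4: M -> AUG (only codon)
residue 5: C codons sorted = UGC,UGU -> pick last = UGU
terminator: stop codons sorted = UAA,UAG,UGA -> pick last = UGA

Answer: mRNA: AUGACUCCUAUGUGUUGA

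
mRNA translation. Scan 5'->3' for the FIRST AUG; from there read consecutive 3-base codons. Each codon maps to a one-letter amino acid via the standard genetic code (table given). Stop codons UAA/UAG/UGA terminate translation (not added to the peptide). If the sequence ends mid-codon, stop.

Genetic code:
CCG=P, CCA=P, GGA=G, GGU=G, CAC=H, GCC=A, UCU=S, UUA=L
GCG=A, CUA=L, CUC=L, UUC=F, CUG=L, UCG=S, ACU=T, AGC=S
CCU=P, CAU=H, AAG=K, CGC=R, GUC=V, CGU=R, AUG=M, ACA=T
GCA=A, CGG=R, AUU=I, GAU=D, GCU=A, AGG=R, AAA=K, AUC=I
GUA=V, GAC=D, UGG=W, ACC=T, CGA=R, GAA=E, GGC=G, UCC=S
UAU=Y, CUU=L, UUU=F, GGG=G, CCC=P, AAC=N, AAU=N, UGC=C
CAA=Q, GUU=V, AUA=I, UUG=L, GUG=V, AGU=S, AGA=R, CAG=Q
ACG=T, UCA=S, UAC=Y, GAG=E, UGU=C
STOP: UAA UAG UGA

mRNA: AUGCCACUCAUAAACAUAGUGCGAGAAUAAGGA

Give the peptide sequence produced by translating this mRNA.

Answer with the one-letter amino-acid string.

Answer: MPLINIVRE

Derivation:
start AUG at pos 0
pos 0: AUG -> M; peptide=M
pos 3: CCA -> P; peptide=MP
pos 6: CUC -> L; peptide=MPL
pos 9: AUA -> I; peptide=MPLI
pos 12: AAC -> N; peptide=MPLIN
pos 15: AUA -> I; peptide=MPLINI
pos 18: GUG -> V; peptide=MPLINIV
pos 21: CGA -> R; peptide=MPLINIVR
pos 24: GAA -> E; peptide=MPLINIVRE
pos 27: UAA -> STOP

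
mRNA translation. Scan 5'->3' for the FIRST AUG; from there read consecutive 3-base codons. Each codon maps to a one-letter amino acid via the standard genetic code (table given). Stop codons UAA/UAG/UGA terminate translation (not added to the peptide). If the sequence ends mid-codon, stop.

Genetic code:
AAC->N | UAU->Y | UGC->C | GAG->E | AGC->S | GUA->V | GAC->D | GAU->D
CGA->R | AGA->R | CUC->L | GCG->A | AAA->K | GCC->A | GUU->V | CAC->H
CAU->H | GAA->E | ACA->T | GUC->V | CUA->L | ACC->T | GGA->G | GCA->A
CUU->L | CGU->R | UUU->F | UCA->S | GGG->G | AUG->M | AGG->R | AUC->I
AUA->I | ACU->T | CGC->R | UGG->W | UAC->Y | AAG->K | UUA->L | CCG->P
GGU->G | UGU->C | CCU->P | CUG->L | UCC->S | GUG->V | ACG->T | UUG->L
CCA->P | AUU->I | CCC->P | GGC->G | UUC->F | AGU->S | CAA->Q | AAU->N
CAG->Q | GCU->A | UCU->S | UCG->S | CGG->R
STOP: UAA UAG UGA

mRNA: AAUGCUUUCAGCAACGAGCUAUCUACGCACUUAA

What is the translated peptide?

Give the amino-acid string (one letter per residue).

start AUG at pos 1
pos 1: AUG -> M; peptide=M
pos 4: CUU -> L; peptide=ML
pos 7: UCA -> S; peptide=MLS
pos 10: GCA -> A; peptide=MLSA
pos 13: ACG -> T; peptide=MLSAT
pos 16: AGC -> S; peptide=MLSATS
pos 19: UAU -> Y; peptide=MLSATSY
pos 22: CUA -> L; peptide=MLSATSYL
pos 25: CGC -> R; peptide=MLSATSYLR
pos 28: ACU -> T; peptide=MLSATSYLRT
pos 31: UAA -> STOP

Answer: MLSATSYLRT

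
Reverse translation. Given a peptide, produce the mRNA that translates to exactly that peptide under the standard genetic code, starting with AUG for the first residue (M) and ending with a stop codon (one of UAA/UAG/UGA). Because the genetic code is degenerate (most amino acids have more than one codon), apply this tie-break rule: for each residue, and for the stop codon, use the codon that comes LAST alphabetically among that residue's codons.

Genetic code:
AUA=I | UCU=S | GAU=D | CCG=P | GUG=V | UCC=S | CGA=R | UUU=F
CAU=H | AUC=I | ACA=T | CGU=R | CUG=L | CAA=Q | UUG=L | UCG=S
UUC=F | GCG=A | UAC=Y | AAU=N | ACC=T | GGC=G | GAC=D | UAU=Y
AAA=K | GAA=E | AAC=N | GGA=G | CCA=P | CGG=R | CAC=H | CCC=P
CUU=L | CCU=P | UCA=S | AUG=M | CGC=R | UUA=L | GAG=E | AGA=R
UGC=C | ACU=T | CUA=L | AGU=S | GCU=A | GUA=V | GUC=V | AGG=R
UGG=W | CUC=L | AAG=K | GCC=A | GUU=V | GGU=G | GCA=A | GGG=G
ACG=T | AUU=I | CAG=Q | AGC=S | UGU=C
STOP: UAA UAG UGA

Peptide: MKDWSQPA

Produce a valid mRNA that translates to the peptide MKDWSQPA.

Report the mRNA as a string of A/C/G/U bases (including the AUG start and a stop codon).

residue 1: M -> AUG (start codon)
residue 2: K codons sorted = AAA,AAG -> pick last = AAG
residue 3: D codons sorted = GAC,GAU -> pick last = GAU
residue 4: W -> UGG (only codon)
residue 5: S codons sorted = AGC,AGU,UCA,UCC,UCG,UCU -> pick last = UCU
residue 6: Q codons sorted = CAA,CAG -> pick last = CAG
residue 7: P codons sorted = CCA,CCC,CCG,CCU -> pick last = CCU
residue 8: A codons sorted = GCA,GCC,GCG,GCU -> pick last = GCU
terminator: stop codons sorted = UAA,UAG,UGA -> pick last = UGA

Answer: mRNA: AUGAAGGAUUGGUCUCAGCCUGCUUGA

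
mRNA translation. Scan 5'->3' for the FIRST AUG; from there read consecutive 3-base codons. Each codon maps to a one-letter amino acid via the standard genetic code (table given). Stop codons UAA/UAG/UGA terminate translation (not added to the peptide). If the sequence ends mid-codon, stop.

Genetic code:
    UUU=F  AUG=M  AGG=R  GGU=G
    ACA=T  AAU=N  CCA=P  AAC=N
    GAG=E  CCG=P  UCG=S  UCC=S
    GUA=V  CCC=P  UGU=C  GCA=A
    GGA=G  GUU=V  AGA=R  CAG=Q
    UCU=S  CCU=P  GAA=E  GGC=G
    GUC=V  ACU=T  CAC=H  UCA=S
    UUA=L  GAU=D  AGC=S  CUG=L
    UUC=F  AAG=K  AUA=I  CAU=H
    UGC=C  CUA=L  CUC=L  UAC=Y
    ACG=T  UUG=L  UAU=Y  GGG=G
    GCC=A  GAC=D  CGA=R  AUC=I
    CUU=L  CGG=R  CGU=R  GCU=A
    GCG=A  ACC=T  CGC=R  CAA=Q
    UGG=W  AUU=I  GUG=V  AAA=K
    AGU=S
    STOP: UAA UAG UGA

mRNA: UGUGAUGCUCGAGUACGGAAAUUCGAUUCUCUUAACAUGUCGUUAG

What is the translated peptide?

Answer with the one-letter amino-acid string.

start AUG at pos 4
pos 4: AUG -> M; peptide=M
pos 7: CUC -> L; peptide=ML
pos 10: GAG -> E; peptide=MLE
pos 13: UAC -> Y; peptide=MLEY
pos 16: GGA -> G; peptide=MLEYG
pos 19: AAU -> N; peptide=MLEYGN
pos 22: UCG -> S; peptide=MLEYGNS
pos 25: AUU -> I; peptide=MLEYGNSI
pos 28: CUC -> L; peptide=MLEYGNSIL
pos 31: UUA -> L; peptide=MLEYGNSILL
pos 34: ACA -> T; peptide=MLEYGNSILLT
pos 37: UGU -> C; peptide=MLEYGNSILLTC
pos 40: CGU -> R; peptide=MLEYGNSILLTCR
pos 43: UAG -> STOP

Answer: MLEYGNSILLTCR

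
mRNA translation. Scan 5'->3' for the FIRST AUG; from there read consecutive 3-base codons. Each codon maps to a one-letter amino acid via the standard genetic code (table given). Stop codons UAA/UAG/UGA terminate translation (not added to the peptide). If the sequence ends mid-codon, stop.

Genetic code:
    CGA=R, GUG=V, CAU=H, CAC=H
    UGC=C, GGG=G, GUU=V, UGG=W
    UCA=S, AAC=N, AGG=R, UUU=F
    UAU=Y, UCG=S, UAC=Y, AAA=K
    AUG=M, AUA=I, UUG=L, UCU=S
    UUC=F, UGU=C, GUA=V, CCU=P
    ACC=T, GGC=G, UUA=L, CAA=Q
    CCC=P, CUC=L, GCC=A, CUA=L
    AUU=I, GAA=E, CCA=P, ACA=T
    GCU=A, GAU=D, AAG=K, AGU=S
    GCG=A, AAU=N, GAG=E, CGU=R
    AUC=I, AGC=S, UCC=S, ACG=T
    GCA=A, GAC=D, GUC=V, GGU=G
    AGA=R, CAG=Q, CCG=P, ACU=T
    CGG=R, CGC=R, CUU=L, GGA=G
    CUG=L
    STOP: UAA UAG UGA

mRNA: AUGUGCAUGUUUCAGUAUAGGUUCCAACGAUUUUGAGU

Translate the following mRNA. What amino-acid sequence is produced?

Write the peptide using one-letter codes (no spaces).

Answer: MCMFQYRFQRF

Derivation:
start AUG at pos 0
pos 0: AUG -> M; peptide=M
pos 3: UGC -> C; peptide=MC
pos 6: AUG -> M; peptide=MCM
pos 9: UUU -> F; peptide=MCMF
pos 12: CAG -> Q; peptide=MCMFQ
pos 15: UAU -> Y; peptide=MCMFQY
pos 18: AGG -> R; peptide=MCMFQYR
pos 21: UUC -> F; peptide=MCMFQYRF
pos 24: CAA -> Q; peptide=MCMFQYRFQ
pos 27: CGA -> R; peptide=MCMFQYRFQR
pos 30: UUU -> F; peptide=MCMFQYRFQRF
pos 33: UGA -> STOP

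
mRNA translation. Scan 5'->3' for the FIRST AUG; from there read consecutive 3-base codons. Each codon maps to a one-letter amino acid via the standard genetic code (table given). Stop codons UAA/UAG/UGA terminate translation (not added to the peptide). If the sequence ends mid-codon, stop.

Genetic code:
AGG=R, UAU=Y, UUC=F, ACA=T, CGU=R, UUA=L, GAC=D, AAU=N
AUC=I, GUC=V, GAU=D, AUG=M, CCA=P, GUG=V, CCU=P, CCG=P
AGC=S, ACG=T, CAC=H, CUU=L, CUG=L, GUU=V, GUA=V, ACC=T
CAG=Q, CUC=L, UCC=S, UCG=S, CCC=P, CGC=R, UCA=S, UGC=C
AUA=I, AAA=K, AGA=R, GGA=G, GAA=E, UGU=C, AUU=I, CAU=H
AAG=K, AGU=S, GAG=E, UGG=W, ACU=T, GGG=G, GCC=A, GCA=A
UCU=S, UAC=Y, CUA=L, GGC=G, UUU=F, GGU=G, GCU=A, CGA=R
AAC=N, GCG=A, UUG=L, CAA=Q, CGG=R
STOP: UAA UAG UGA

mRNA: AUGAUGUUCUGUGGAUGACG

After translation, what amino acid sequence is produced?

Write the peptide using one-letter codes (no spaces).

Answer: MMFCG

Derivation:
start AUG at pos 0
pos 0: AUG -> M; peptide=M
pos 3: AUG -> M; peptide=MM
pos 6: UUC -> F; peptide=MMF
pos 9: UGU -> C; peptide=MMFC
pos 12: GGA -> G; peptide=MMFCG
pos 15: UGA -> STOP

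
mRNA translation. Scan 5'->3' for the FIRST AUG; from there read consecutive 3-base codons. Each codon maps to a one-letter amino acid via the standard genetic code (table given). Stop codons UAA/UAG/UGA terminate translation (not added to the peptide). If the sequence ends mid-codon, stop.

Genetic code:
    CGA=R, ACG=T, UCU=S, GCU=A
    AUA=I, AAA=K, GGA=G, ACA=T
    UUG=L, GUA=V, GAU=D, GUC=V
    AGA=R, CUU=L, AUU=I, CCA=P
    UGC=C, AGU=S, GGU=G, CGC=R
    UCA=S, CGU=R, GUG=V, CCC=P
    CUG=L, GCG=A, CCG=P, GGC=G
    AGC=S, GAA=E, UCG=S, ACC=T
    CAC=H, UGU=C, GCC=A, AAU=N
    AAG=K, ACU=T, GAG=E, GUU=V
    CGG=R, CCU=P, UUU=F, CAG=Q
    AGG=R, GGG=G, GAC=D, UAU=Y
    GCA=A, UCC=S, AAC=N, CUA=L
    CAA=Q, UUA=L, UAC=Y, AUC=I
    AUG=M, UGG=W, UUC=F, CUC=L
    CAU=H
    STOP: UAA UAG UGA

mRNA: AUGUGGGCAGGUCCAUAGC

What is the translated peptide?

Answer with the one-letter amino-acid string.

Answer: MWAGP

Derivation:
start AUG at pos 0
pos 0: AUG -> M; peptide=M
pos 3: UGG -> W; peptide=MW
pos 6: GCA -> A; peptide=MWA
pos 9: GGU -> G; peptide=MWAG
pos 12: CCA -> P; peptide=MWAGP
pos 15: UAG -> STOP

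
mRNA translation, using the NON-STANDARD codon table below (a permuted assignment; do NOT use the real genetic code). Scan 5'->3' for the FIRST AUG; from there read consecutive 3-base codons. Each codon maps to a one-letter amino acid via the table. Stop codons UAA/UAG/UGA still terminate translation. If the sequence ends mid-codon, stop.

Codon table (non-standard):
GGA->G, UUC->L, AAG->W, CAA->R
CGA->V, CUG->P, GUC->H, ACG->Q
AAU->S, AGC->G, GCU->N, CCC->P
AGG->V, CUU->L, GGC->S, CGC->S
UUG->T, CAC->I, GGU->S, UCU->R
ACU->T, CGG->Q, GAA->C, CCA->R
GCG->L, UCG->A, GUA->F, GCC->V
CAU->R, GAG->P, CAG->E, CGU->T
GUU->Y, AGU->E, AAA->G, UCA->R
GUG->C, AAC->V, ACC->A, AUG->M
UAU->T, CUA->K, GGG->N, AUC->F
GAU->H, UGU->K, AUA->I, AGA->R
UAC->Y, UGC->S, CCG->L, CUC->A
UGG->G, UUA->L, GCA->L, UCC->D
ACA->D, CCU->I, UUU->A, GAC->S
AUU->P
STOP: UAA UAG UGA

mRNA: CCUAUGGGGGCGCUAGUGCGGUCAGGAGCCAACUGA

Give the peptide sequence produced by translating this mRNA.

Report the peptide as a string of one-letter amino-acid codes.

Answer: MNLKCQRGVV

Derivation:
start AUG at pos 3
pos 3: AUG -> M; peptide=M
pos 6: GGG -> N; peptide=MN
pos 9: GCG -> L; peptide=MNL
pos 12: CUA -> K; peptide=MNLK
pos 15: GUG -> C; peptide=MNLKC
pos 18: CGG -> Q; peptide=MNLKCQ
pos 21: UCA -> R; peptide=MNLKCQR
pos 24: GGA -> G; peptide=MNLKCQRG
pos 27: GCC -> V; peptide=MNLKCQRGV
pos 30: AAC -> V; peptide=MNLKCQRGVV
pos 33: UGA -> STOP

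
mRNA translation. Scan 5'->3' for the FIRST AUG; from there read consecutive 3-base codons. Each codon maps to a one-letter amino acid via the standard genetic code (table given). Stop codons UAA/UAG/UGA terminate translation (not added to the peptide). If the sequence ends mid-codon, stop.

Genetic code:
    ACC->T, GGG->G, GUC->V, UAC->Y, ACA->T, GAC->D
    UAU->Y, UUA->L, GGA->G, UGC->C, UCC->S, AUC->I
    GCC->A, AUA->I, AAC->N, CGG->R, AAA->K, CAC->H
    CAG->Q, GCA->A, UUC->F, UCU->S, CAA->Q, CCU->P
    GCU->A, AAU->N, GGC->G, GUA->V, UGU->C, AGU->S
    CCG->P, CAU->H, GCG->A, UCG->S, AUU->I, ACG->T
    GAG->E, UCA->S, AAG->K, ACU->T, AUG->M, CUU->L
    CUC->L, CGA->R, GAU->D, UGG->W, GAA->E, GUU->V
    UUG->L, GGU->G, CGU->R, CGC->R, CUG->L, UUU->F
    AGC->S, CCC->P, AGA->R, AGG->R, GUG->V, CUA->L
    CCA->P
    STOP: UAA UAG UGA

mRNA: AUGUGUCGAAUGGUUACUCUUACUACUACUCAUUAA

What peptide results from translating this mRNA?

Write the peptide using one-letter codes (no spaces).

Answer: MCRMVTLTTTH

Derivation:
start AUG at pos 0
pos 0: AUG -> M; peptide=M
pos 3: UGU -> C; peptide=MC
pos 6: CGA -> R; peptide=MCR
pos 9: AUG -> M; peptide=MCRM
pos 12: GUU -> V; peptide=MCRMV
pos 15: ACU -> T; peptide=MCRMVT
pos 18: CUU -> L; peptide=MCRMVTL
pos 21: ACU -> T; peptide=MCRMVTLT
pos 24: ACU -> T; peptide=MCRMVTLTT
pos 27: ACU -> T; peptide=MCRMVTLTTT
pos 30: CAU -> H; peptide=MCRMVTLTTTH
pos 33: UAA -> STOP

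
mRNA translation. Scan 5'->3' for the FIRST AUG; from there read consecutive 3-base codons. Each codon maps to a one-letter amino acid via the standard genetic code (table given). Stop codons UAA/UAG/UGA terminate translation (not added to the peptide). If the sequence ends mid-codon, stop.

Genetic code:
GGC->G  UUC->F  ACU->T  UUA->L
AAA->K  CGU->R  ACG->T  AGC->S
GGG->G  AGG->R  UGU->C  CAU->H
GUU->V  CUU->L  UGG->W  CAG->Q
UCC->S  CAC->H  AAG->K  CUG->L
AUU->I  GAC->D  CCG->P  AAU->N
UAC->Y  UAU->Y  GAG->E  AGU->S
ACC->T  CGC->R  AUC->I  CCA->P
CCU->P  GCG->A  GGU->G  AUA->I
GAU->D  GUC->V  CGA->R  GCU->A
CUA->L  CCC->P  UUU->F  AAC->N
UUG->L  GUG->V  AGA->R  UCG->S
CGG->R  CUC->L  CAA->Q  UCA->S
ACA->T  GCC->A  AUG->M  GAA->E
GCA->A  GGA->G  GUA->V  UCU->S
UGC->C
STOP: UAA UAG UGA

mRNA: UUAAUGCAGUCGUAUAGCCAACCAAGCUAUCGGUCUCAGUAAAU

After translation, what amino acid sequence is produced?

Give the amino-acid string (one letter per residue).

Answer: MQSYSQPSYRSQ

Derivation:
start AUG at pos 3
pos 3: AUG -> M; peptide=M
pos 6: CAG -> Q; peptide=MQ
pos 9: UCG -> S; peptide=MQS
pos 12: UAU -> Y; peptide=MQSY
pos 15: AGC -> S; peptide=MQSYS
pos 18: CAA -> Q; peptide=MQSYSQ
pos 21: CCA -> P; peptide=MQSYSQP
pos 24: AGC -> S; peptide=MQSYSQPS
pos 27: UAU -> Y; peptide=MQSYSQPSY
pos 30: CGG -> R; peptide=MQSYSQPSYR
pos 33: UCU -> S; peptide=MQSYSQPSYRS
pos 36: CAG -> Q; peptide=MQSYSQPSYRSQ
pos 39: UAA -> STOP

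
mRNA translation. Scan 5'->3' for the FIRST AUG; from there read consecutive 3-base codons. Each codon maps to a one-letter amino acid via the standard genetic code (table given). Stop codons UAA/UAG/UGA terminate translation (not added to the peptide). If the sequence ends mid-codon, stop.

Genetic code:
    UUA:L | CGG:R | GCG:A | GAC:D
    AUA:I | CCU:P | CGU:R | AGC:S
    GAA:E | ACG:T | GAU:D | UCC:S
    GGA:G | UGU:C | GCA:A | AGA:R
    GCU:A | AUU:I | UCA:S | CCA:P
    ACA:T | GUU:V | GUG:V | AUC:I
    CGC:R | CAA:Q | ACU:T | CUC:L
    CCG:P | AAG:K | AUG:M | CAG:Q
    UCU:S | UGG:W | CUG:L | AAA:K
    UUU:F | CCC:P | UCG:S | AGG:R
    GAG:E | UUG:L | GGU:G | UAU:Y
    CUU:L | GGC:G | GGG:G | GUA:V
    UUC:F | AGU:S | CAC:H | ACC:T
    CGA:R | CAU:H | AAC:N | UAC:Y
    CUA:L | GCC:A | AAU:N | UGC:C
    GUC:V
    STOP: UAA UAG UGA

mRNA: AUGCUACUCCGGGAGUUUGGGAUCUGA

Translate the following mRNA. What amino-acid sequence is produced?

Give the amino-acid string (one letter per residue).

start AUG at pos 0
pos 0: AUG -> M; peptide=M
pos 3: CUA -> L; peptide=ML
pos 6: CUC -> L; peptide=MLL
pos 9: CGG -> R; peptide=MLLR
pos 12: GAG -> E; peptide=MLLRE
pos 15: UUU -> F; peptide=MLLREF
pos 18: GGG -> G; peptide=MLLREFG
pos 21: AUC -> I; peptide=MLLREFGI
pos 24: UGA -> STOP

Answer: MLLREFGI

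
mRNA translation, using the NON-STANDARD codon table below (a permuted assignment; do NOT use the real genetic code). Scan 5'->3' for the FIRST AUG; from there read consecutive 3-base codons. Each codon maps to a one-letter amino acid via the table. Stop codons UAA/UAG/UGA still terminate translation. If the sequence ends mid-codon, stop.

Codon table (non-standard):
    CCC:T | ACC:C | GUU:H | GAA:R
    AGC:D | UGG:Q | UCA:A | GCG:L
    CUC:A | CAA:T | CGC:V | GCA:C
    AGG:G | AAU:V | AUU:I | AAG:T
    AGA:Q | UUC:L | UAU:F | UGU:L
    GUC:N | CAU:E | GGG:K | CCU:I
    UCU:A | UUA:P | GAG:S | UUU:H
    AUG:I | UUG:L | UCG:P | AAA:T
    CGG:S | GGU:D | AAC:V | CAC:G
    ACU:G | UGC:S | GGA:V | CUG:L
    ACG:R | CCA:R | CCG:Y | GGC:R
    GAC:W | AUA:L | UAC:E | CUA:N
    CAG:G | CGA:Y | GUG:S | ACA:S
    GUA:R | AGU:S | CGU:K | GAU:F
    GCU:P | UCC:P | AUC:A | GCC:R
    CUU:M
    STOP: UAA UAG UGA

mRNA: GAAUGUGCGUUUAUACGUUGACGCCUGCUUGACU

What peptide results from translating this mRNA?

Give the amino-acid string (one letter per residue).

start AUG at pos 2
pos 2: AUG -> I; peptide=I
pos 5: UGC -> S; peptide=IS
pos 8: GUU -> H; peptide=ISH
pos 11: UAU -> F; peptide=ISHF
pos 14: ACG -> R; peptide=ISHFR
pos 17: UUG -> L; peptide=ISHFRL
pos 20: ACG -> R; peptide=ISHFRLR
pos 23: CCU -> I; peptide=ISHFRLRI
pos 26: GCU -> P; peptide=ISHFRLRIP
pos 29: UGA -> STOP

Answer: ISHFRLRIP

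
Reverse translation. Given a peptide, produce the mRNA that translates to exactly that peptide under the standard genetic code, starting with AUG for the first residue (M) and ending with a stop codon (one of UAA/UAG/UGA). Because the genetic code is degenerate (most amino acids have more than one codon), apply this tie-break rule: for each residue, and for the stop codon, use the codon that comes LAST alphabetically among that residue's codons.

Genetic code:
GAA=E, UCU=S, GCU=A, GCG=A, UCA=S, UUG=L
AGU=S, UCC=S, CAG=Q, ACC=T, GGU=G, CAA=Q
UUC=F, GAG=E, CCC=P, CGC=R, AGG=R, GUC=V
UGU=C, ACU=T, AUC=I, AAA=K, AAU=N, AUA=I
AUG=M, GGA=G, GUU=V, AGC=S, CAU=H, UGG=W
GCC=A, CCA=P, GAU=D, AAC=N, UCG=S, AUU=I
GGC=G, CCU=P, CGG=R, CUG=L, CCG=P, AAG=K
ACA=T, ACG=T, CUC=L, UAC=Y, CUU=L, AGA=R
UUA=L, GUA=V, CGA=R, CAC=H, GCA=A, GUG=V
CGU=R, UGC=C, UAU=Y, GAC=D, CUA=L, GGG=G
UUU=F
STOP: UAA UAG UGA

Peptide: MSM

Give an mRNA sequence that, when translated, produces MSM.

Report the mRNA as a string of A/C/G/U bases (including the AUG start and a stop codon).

Answer: mRNA: AUGUCUAUGUGA

Derivation:
residue 1: M -> AUG (start codon)
residue 2: S codons sorted = AGC,AGU,UCA,UCC,UCG,UCU -> pick last = UCU
residue 3: M -> AUG (only codon)
terminator: stop codons sorted = UAA,UAG,UGA -> pick last = UGA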